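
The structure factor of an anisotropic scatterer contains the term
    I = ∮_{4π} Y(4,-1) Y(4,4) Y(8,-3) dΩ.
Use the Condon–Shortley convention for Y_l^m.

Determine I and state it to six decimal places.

Checks pass: Σm=0; 16 even; l₃=8∈[0,8].
(2·4+1)(2·4+1)(2·8+1) = 1377
Δ: 0! 8! 8! / 17! → 1/218790
sum: t=0:+1/331776 = 1/331776
3j²(4 4 8; 0 0 0) = Δ·Π!·Σ² = 490/21879  (sign +1)
sum: t=0:+1/29030400 = 1/29030400
3j²(4 4 8; -1 4 -3) = Δ·Π!·Σ² = 1/1326  (sign -1)
combine: 4πI² = 1377·490/21879·1/1326 = 735/31603
take √, sign -1: I = -0.04302041

-0.043020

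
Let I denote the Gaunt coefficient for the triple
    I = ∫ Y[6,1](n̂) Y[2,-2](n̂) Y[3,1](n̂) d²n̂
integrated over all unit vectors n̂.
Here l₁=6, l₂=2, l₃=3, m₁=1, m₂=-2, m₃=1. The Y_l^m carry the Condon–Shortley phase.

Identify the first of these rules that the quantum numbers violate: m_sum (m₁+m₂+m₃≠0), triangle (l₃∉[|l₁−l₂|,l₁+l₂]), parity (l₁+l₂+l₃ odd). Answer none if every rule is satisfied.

triangle

azimuthal sum: 1 − 2 + 1 = 0  ✓
4 ≤ 3 ≤ 8 (triangle on l)  ✗
L = 6 + 2 + 3 = 11 (odd)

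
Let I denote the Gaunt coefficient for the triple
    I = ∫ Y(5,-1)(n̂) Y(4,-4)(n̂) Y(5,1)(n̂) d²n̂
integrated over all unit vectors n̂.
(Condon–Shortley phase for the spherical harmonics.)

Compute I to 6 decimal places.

0.000000

-1 − 4 + 1 = -4 ≠ 0: azimuthal integral kills it; I = 0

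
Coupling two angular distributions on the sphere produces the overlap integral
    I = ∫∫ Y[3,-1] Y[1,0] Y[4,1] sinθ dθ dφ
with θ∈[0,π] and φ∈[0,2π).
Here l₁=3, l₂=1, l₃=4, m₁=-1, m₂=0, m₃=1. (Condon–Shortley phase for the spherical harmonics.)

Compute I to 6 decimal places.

m-sum 0 ✓  L=8 even ✓  2≤4≤4 ✓
Π(2lᵢ+1) = 7×3×9 = 189
triangle coeff Δ(3,1,4) = 1/252
Σ_t [0,0]: t=0:+1/36 = 1/36
(3j)²=4/63 [(3 1 4; 0 0 0)], sign=+1
Σ_t [0,0]: t=0:+1/48 = 1/48
(3j)²=5/84 [(3 1 4; -1 0 1)], sign=-1
⇒ 4πI² = 5/7
I = (-1)√(5/7/(4π)) = -0.23841361

-0.238414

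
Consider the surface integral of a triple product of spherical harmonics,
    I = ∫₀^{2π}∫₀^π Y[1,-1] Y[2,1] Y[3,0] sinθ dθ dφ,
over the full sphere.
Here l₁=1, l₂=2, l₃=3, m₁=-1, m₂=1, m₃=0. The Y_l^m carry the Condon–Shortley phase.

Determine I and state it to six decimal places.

Rules hold: Σm=0, L=6 even, 1≤3≤3.
N = 3·5·7 = 105
Δ = 0!·2!·4!/7! = 1/105
Racah Σ t=0..0: t=0:+1/4 = 1/4
⇒ 3j(1 2 3; 0 0 0)² = 3/35, sgn -1
Racah Σ t=0..0: t=0:+1/12 = 1/12
⇒ 3j(1 2 3; -1 1 0)² = 1/35, sgn -1
4πI² = N·(3j₀)²·(3jₘ)² = 9/35
I = +1·√(0.257143/4π) = 0.14304817

0.143048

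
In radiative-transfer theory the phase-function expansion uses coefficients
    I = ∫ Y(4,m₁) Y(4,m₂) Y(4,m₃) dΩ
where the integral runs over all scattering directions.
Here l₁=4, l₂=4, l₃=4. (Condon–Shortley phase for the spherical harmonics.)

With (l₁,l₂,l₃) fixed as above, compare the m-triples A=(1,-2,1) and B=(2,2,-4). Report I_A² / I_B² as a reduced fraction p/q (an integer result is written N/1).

4/7

Same 4,4,4: normalisation and zero-m 3j drop out of the ratio.
A: Δ: 4! 4! 4! / 13! → 1/450450; sum: t=0:+1/576 t=1:−1/144 t=2:+1/576 = -1/288; 3j²(4 4 4; 1 -2 1) = Δ·Π!·Σ² = 20/1001  (sign +1)
B: Δ: 4! 4! 4! / 13! → 1/450450; sum: t=2:+1/2304 = 1/2304; 3j²(4 4 4; 2 2 -4) = Δ·Π!·Σ² = 5/143  (sign +1)
I_A²/I_B² = (20/1001)/(5/143) = 4/7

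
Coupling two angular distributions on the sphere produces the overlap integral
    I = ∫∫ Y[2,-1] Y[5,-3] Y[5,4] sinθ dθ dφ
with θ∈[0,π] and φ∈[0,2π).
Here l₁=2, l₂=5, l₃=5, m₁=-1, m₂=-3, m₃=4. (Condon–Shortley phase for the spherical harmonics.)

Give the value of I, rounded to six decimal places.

Rules hold: Σm=0, L=12 even, 3≤5≤7.
N = 5·11·11 = 605
Δ = 2!·2!·8!/13! = 1/38610
Racah Σ t=0..2: t=0:+1/2880 t=1:−1/576 t=2:+1/2880 = -1/960
⇒ 3j(2 5 5; 0 0 0)² = 10/429, sgn +1
Racah Σ t=1..2: t=1:−1/10080 t=2:+1/80640 = -1/11520
⇒ 3j(2 5 5; -1 -3 4)² = 49/1430, sgn +1
4πI² = N·(3j₀)²·(3jₘ)² = 245/507
I = +1·√(0.483235/4π) = 0.19609844

0.196098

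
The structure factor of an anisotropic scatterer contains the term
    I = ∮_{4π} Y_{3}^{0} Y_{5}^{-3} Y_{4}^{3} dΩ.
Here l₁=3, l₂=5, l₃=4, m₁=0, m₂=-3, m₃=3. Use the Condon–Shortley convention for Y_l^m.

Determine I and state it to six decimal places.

0.103862

Rules hold: Σm=0, L=12 even, 2≤4≤8.
N = 7·11·9 = 693
Δ = 4!·2!·6!/13! = 1/180180
Racah Σ t=1..3: t=1:−1/576 t=2:+1/144 t=3:−1/576 = 1/288
⇒ 3j(3 5 4; 0 0 0)² = 20/1001, sgn +1
Racah Σ t=1..2: t=1:−1/1440 t=2:+1/2880 = -1/2880
⇒ 3j(3 5 4; 0 -3 3)² = 7/715, sgn +1
4πI² = N·(3j₀)²·(3jₘ)² = 252/1859
I = +1·√(0.135557/4π) = 0.10386175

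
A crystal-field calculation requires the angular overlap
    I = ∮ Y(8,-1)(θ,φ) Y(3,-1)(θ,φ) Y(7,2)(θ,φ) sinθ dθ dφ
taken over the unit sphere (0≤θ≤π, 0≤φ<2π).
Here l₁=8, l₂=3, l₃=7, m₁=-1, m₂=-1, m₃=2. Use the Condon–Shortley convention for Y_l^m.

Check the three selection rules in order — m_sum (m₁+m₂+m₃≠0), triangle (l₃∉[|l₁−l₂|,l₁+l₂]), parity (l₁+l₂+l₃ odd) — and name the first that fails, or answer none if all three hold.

Σmᵢ = 0  ✓
l₃∈[|l₁−l₂|,l₁+l₂]=[5,11], have l₃=7  ✓
Σlᵢ = 18 ⇒ even  ✓

none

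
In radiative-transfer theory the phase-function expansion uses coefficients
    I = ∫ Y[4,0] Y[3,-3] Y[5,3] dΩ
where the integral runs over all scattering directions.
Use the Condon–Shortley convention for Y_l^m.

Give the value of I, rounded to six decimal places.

Rules hold: Σm=0, L=12 even, 1≤5≤7.
N = 9·7·11 = 693
Δ = 2!·6!·4!/13! = 1/180180
Racah Σ t=0..2: t=0:+1/576 t=1:−1/144 t=2:+1/576 = -1/288
⇒ 3j(4 3 5; 0 0 0)² = 20/1001, sgn +1
Racah Σ t=0..0: t=0:+1/2304 = 1/2304
⇒ 3j(4 3 5; 0 -3 3)² = 5/143, sgn +1
4πI² = N·(3j₀)²·(3jₘ)² = 900/1859
I = +1·√(0.484131/4π) = 0.19628026

0.196280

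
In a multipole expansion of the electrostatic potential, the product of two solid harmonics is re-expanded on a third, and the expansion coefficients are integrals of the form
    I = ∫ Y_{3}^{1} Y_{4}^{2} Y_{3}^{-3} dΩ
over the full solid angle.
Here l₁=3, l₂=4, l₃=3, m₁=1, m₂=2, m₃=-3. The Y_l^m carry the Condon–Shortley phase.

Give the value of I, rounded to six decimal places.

-0.188451

Checks pass: Σm=0; 10 even; l₃=3∈[1,7].
(2·3+1)(2·4+1)(2·3+1) = 441
Δ: 4! 2! 4! / 11! → 1/34650
sum: t=1:−1/72 t=2:+1/16 t=3:−1/72 = 5/144
3j²(3 4 3; 0 0 0) = Δ·Π!·Σ² = 2/77  (sign -1)
sum: t=2:+1/192 = 1/192
3j²(3 4 3; 1 2 -3) = Δ·Π!·Σ² = 3/77  (sign +1)
combine: 4πI² = 441·2/77·3/77 = 54/121
take √, sign -1: I = -0.18845135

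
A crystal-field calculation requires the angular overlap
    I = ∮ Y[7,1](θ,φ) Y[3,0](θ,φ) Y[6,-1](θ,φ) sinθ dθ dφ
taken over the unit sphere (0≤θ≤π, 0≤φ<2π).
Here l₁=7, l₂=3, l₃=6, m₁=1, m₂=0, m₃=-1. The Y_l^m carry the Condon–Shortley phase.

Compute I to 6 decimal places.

-0.127722

Rules hold: Σm=0, L=16 even, 4≤6≤10.
N = 15·7·13 = 1365
Δ = 4!·10!·2!/17! = 1/2042040
Racah Σ t=1..3: t=1:−1/207360 t=2:+1/57600 t=3:−1/207360 = 1/129600
⇒ 3j(7 3 6; 0 0 0)² = 168/12155, sgn +1
Racah Σ t=1..3: t=1:−1/172800 t=2:+1/69120 t=3:−1/362880 = 43/7257600
⇒ 3j(7 3 6; 1 0 -1)² = 1849/170170, sgn -1
4πI² = N·(3j₀)²·(3jₘ)² = 465948/2272985
I = -1·√(0.204994/4π) = -0.12772194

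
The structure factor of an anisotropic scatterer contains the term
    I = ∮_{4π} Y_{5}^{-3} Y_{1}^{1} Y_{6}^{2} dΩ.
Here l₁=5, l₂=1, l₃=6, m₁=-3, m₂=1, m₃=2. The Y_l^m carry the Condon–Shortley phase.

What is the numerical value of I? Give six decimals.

m-sum 0 ✓  L=12 even ✓  4≤6≤6 ✓
Π(2lᵢ+1) = 11×3×13 = 429
triangle coeff Δ(5,1,6) = 1/858
Σ_t [0,0]: t=0:+1/14400 = 1/14400
(3j)²=6/143 [(5 1 6; 0 0 0)], sign=+1
Σ_t [0,0]: t=0:+1/161280 = 1/161280
(3j)²=1/143 [(5 1 6; -3 1 2)], sign=+1
⇒ 4πI² = 18/143
I = (+1)√(18/143/(4π)) = 0.10008369

0.100084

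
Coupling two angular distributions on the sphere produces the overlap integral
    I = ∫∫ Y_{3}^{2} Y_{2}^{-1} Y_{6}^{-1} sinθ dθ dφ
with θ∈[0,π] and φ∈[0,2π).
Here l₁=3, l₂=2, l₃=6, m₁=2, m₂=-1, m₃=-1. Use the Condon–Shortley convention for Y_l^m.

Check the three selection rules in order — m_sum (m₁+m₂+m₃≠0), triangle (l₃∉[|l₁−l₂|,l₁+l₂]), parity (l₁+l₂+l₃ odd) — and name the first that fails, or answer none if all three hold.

Σmᵢ = 0  ✓
l₃∈[|l₁−l₂|,l₁+l₂]=[1,5], have l₃=6  ✗
Σlᵢ = 11 ⇒ odd

triangle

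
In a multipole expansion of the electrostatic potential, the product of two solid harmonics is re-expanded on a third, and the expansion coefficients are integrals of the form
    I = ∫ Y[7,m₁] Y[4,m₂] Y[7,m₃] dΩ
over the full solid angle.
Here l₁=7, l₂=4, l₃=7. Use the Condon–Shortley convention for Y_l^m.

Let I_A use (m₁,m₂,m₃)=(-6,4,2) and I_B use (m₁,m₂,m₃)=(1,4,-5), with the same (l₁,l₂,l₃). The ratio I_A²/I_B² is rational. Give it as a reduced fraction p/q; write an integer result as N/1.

l's match ⇒ only the (l;m) 3-j factors differ between A and B.
A: triangle coeff Δ(7,4,7) = 1/58198140; Σ_t [4,4]: t=4:+1/209018880 = 1/209018880; (3j)²=25/5814 [(7 4 7; -6 4 2)], sign=-1
B: triangle coeff Δ(7,4,7) = 1/58198140; Σ_t [4,4]: t=4:+1/46448640 = 1/46448640; (3j)²=75/8398 [(7 4 7; 1 4 -5)], sign=+1
I_A²/I_B² = (25/5814)/(75/8398) = 13/27

13/27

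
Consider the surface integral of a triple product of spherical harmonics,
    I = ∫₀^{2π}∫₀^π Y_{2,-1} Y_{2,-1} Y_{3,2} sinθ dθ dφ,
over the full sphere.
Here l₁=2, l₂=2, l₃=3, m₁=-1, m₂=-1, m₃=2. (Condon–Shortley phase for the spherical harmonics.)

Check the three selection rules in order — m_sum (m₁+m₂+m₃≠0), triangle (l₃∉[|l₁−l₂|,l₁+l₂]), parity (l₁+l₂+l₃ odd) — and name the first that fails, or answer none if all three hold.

azimuthal sum: -1 − 1 + 2 = 0  ✓
0 ≤ 3 ≤ 4 (triangle on l)  ✓
L = 2 + 2 + 3 = 7 (odd)  ✗

parity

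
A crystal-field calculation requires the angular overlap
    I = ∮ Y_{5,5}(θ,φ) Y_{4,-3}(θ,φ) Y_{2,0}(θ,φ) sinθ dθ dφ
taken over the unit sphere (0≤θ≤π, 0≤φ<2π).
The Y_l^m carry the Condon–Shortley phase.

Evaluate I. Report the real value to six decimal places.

5 − 3 + 0 = 2 ≠ 0: azimuthal integral kills it; I = 0

0.000000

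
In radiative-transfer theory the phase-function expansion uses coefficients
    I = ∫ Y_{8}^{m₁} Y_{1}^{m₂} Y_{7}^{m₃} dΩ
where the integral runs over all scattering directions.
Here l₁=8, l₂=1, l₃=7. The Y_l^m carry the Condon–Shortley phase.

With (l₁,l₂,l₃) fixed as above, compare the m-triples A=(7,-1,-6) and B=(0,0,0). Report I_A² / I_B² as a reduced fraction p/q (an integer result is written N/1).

Same 8,1,7: normalisation and zero-m 3j drop out of the ratio.
A: Δ: 2! 14! 0! / 17! → 1/2040; sum: t=0:+1/12454041600 = 1/12454041600; 3j²(8 1 7; 7 -1 -6) = Δ·Π!·Σ² = 7/136  (sign -1)
B: Δ: 2! 14! 0! / 17! → 1/2040; sum: t=1:−1/25401600 = -1/25401600; 3j²(8 1 7; 0 0 0) = Δ·Π!·Σ² = 8/255  (sign +1)
I_A²/I_B² = (7/136)/(8/255) = 105/64

105/64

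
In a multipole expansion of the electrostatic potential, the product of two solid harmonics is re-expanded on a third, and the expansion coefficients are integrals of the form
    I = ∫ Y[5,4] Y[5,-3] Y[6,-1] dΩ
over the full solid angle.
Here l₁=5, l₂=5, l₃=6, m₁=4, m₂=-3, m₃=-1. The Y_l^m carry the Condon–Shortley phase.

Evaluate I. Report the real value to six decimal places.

m-sum 0 ✓  L=16 even ✓  0≤6≤10 ✓
Π(2lᵢ+1) = 11×11×13 = 1573
triangle coeff Δ(5,5,6) = 1/28588560
Σ_t [0,4]: t=0:+1/345600 t=1:−1/13824 t=2:+1/5184 t=3:−1/13824 t=4:+1/345600 = 7/129600
(3j)²=80/7293 [(5 5 6; 0 0 0)], sign=+1
Σ_t [0,1]: t=0:+1/138240 t=1:−1/518400 = 11/2073600
(3j)²=77/4420 [(5 5 6; 4 -3 -1)], sign=-1
⇒ 4πI² = 3388/11271
I = (-1)√(3388/11271/(4π)) = -0.15466268

-0.154663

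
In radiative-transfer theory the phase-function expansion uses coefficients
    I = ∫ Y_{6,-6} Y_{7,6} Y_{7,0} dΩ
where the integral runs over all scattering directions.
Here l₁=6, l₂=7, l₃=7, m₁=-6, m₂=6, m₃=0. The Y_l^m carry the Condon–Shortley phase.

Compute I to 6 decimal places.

-0.087336

m-sum 0 ✓  L=20 even ✓  1≤7≤13 ✓
Π(2lᵢ+1) = 13×15×15 = 2925
triangle coeff Δ(6,7,7) = 1/2444321880
Σ_t [0,6]: t=0:+1/2612736000 t=1:−1/20736000 t=2:+1/1658880 t=3:−1/746496 t=4:+1/1658880 t=5:−1/20736000 t=6:+1/2612736000 = -1/4354560
(3j)²=1000/138567 [(6 7 7; 0 0 0)], sign=+1
Σ_t [6,6]: t=6:+1/2612736000 = 1/2612736000
(3j)²=22/4845 [(6 7 7; -6 6 0)], sign=-1
⇒ 4πI² = 10000/104329
I = (-1)√(10000/104329/(4π)) = -0.08733585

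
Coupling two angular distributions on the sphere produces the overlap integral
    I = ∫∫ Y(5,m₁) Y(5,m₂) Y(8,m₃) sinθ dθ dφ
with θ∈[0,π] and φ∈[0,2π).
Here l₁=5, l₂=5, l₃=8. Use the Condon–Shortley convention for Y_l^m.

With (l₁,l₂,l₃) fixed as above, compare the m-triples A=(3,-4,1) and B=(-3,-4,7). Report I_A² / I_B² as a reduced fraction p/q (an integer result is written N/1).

Same 5,5,8: normalisation and zero-m 3j drop out of the ratio.
A: Δ: 2! 8! 8! / 19! → 1/37413090; sum: t=0:+1/14515200 t=1:−1/203212800 = 13/203212800; 3j²(5 5 8; 3 -4 1) = Δ·Π!·Σ² = 104/17765  (sign -1)
B: Δ: 2! 8! 8! / 19! → 1/37413090; sum: t=0:+1/406425600 t=1:−1/203212800 = -1/406425600; 3j²(5 5 8; -3 -4 7) = Δ·Π!·Σ² = 2/323  (sign +1)
I_A²/I_B² = (104/17765)/(2/323) = 52/55

52/55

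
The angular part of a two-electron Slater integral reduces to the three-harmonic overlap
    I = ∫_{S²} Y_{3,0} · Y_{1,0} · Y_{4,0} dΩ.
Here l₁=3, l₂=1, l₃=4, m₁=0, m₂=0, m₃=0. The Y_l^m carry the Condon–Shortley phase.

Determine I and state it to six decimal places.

m-sum 0 ✓  L=8 even ✓  2≤4≤4 ✓
Π(2lᵢ+1) = 7×3×9 = 189
triangle coeff Δ(3,1,4) = 1/252
Σ_t [0,0]: t=0:+1/36 = 1/36
(3j)²=4/63 [(3 1 4; 0 0 0)], sign=+1
(m-triple is (0,0,0) — same symbol as above.)
⇒ 4πI² = 16/21
I = (+1)√(16/21/(4π)) = 0.24623252

0.246233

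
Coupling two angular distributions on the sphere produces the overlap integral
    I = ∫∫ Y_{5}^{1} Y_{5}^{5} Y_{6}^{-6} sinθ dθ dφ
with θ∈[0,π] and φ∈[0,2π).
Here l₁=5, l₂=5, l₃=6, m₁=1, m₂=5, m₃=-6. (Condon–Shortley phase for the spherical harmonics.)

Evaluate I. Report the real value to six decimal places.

Checks pass: Σm=0; 16 even; l₃=6∈[0,10].
(2·5+1)(2·5+1)(2·6+1) = 1573
Δ: 4! 6! 6! / 17! → 1/28588560
sum: t=0:+1/345600 t=1:−1/13824 t=2:+1/5184 t=3:−1/13824 t=4:+1/345600 = 7/129600
3j²(5 5 6; 0 0 0) = Δ·Π!·Σ² = 80/7293  (sign +1)
sum: t=4:+1/12441600 = 1/12441600
3j²(5 5 6; 1 5 -6) = Δ·Π!·Σ² = 3/442  (sign +1)
combine: 4πI² = 1573·80/7293·3/442 = 440/3757
take √, sign +1: I = 0.09653856

0.096539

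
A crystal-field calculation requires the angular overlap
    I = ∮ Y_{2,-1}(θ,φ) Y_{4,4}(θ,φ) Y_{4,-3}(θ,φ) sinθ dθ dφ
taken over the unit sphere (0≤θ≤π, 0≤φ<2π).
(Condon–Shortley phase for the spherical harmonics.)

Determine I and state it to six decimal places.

m-sum 0 ✓  L=10 even ✓  2≤4≤6 ✓
Π(2lᵢ+1) = 5×9×9 = 405
triangle coeff Δ(2,4,4) = 1/13860
Σ_t [0,2]: t=0:+1/192 t=1:−1/36 t=2:+1/192 = -5/288
(3j)²=20/693 [(2 4 4; 0 0 0)], sign=-1
Σ_t [2,2]: t=2:+1/1440 = 1/1440
(3j)²=7/165 [(2 4 4; -1 4 -3)], sign=-1
⇒ 4πI² = 60/121
I = (+1)√(60/121/(4π)) = 0.19864517

0.198645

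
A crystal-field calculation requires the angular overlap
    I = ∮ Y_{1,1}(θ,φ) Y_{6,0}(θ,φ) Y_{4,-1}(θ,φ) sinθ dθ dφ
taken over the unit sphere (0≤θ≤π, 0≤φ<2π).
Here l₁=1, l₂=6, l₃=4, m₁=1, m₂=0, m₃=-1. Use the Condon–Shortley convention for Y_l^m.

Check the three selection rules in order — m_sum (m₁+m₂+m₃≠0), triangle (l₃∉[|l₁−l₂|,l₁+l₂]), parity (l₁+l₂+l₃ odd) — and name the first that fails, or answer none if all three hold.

Σmᵢ = 0  ✓
l₃∈[|l₁−l₂|,l₁+l₂]=[5,7], have l₃=4  ✗
Σlᵢ = 11 ⇒ odd

triangle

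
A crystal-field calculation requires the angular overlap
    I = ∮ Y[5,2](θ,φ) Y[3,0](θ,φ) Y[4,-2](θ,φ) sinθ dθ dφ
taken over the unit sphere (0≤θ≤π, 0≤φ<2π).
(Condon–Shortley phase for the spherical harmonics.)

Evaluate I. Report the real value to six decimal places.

Checks pass: Σm=0; 12 even; l₃=4∈[2,8].
(2·5+1)(2·3+1)(2·4+1) = 693
Δ: 4! 6! 2! / 13! → 1/180180
sum: t=1:−1/576 t=2:+1/144 t=3:−1/576 = 1/288
3j²(5 3 4; 0 0 0) = Δ·Π!·Σ² = 20/1001  (sign +1)
sum: t=1:−1/576 t=2:+1/480 t=3:−1/8640 = 1/4320
3j²(5 3 4; 2 0 -2) = Δ·Π!·Σ² = 1/2145  (sign +1)
combine: 4πI² = 693·20/1001·1/2145 = 12/1859
take √, sign +1: I = 0.02266449

0.022664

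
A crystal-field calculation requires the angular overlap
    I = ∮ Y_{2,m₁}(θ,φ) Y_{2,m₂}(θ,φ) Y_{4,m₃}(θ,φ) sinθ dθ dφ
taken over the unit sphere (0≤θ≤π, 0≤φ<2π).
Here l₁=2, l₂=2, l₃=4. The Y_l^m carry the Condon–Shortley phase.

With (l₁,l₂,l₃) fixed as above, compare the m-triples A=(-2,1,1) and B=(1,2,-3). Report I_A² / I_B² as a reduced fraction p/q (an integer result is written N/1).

l's match ⇒ only the (l;m) 3-j factors differ between A and B.
A: triangle coeff Δ(2,2,4) = 1/630; Σ_t [0,0]: t=0:+1/144 = 1/144; (3j)²=1/126 [(2 2 4; -2 1 1)], sign=-1
B: triangle coeff Δ(2,2,4) = 1/630; Σ_t [0,0]: t=0:+1/144 = 1/144; (3j)²=1/18 [(2 2 4; 1 2 -3)], sign=-1
I_A²/I_B² = (1/126)/(1/18) = 1/7

1/7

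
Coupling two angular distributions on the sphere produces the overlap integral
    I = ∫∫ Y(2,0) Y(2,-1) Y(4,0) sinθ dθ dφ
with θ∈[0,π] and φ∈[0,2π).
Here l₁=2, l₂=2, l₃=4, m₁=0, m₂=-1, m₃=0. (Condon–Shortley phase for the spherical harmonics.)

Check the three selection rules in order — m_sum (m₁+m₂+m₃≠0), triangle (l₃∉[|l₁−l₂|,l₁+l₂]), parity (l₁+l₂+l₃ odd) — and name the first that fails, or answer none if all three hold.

m_sum

m₁+m₂+m₃ = 0 − 1 + 0 = -1  ✗
triangle: |2−2|=0 ≤ l₃=4 ≤ 2+2=4
parity: l₁+l₂+l₃ = 8 is even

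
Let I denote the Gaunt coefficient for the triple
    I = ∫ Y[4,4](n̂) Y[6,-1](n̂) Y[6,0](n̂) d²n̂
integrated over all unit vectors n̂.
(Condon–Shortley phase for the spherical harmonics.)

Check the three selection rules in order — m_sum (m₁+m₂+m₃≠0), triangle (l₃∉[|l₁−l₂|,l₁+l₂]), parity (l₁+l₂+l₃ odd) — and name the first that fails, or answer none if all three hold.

m_sum

Σmᵢ = 3  ✗
l₃∈[|l₁−l₂|,l₁+l₂]=[2,10], have l₃=6
Σlᵢ = 16 ⇒ even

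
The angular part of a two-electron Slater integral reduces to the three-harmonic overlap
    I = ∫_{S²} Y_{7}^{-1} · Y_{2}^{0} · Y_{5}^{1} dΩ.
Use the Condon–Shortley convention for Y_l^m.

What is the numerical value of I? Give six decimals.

-0.232242

m-sum 0 ✓  L=14 even ✓  5≤5≤9 ✓
Π(2lᵢ+1) = 15×5×11 = 825
triangle coeff Δ(7,2,5) = 1/15015
Σ_t [2,2]: t=2:+1/57600 = 1/57600
(3j)²=21/715 [(7 2 5; 0 0 0)], sign=-1
Σ_t [2,2]: t=2:+1/69120 = 1/69120
(3j)²=4/143 [(7 2 5; -1 0 1)], sign=+1
⇒ 4πI² = 1260/1859
I = (-1)√(1260/1859/(4π)) = -0.23224194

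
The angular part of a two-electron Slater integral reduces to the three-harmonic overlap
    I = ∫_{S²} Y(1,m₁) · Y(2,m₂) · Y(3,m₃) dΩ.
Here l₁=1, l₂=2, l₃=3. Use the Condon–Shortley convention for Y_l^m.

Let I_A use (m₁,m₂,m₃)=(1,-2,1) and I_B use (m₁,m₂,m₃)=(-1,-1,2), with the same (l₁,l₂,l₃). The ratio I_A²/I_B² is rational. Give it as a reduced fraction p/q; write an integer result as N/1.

1/10

Shared (l₁,l₂,l₃)=(1,2,3): N and (l;000)² cancel in I_A²/I_B².
A: Δ = 0!·2!·4!/7! = 1/105; Racah Σ t=0..0: t=0:+1/48 = 1/48; ⇒ 3j(1 2 3; 1 -2 1)² = 1/105, sgn +1
B: Δ = 0!·2!·4!/7! = 1/105; Racah Σ t=0..0: t=0:+1/12 = 1/12; ⇒ 3j(1 2 3; -1 -1 2)² = 2/21, sgn -1
I_A²/I_B² = (1/105)/(2/21) = 1/10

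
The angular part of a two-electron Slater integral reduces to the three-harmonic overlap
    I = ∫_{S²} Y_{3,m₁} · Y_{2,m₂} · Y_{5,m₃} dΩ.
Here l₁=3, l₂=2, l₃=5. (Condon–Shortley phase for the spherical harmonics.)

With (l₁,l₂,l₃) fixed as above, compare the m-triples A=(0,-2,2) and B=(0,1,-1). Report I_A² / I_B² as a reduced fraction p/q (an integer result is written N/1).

7/16

Shared (l₁,l₂,l₃)=(3,2,5): N and (l;000)² cancel in I_A²/I_B².
A: Δ = 0!·6!·4!/11! = 1/2310; Racah Σ t=0..0: t=0:+1/864 = 1/864; ⇒ 3j(3 2 5; 0 -2 2)² = 1/66, sgn -1
B: Δ = 0!·6!·4!/11! = 1/2310; Racah Σ t=0..0: t=0:+1/216 = 1/216; ⇒ 3j(3 2 5; 0 1 -1)² = 8/231, sgn +1
I_A²/I_B² = (1/66)/(8/231) = 7/16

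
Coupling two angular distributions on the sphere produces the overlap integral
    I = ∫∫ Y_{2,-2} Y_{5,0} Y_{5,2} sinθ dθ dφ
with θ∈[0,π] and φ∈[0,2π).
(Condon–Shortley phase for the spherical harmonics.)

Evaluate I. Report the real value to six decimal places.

Rules hold: Σm=0, L=12 even, 3≤5≤7.
N = 5·11·11 = 605
Δ = 2!·2!·8!/13! = 1/38610
Racah Σ t=0..2: t=0:+1/2880 t=1:−1/576 t=2:+1/2880 = -1/960
⇒ 3j(2 5 5; 0 0 0)² = 10/429, sgn +1
Racah Σ t=2..2: t=2:+1/2880 = 1/2880
⇒ 3j(2 5 5; -2 0 2)² = 14/429, sgn -1
4πI² = N·(3j₀)²·(3jₘ)² = 700/1521
I = -1·√(0.460224/4π) = -0.19137248

-0.191372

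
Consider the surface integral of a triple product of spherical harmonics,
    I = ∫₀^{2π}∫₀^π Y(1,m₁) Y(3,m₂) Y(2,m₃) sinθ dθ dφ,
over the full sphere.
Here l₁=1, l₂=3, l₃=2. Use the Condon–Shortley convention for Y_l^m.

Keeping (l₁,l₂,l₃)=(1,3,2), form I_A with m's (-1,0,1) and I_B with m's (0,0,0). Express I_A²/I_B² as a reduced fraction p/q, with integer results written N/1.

1/3

Same 1,3,2: normalisation and zero-m 3j drop out of the ratio.
A: Δ: 2! 0! 4! / 7! → 1/105; sum: t=2:+1/12 = 1/12; 3j²(1 3 2; -1 0 1) = Δ·Π!·Σ² = 1/35  (sign -1)
B: Δ: 2! 0! 4! / 7! → 1/105; sum: t=1:−1/4 = -1/4; 3j²(1 3 2; 0 0 0) = Δ·Π!·Σ² = 3/35  (sign -1)
I_A²/I_B² = (1/35)/(3/35) = 1/3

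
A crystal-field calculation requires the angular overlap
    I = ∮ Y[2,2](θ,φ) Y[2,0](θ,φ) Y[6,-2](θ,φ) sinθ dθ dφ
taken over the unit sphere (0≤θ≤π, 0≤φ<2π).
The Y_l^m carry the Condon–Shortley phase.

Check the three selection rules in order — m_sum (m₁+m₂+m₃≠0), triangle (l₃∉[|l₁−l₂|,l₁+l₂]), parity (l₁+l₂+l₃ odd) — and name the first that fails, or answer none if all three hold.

triangle

m₁+m₂+m₃ = 2 + 0 − 2 = 0  ✓
triangle: |2−2|=0 ≤ l₃=6 ≤ 2+2=4  ✗
parity: l₁+l₂+l₃ = 10 is even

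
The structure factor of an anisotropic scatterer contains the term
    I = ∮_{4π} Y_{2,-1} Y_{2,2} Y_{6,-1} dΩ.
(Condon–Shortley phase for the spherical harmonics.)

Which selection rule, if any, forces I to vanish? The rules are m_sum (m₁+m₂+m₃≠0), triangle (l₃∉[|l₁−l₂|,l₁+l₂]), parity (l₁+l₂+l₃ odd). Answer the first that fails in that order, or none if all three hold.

triangle

Σmᵢ = 0  ✓
l₃∈[|l₁−l₂|,l₁+l₂]=[0,4], have l₃=6  ✗
Σlᵢ = 10 ⇒ even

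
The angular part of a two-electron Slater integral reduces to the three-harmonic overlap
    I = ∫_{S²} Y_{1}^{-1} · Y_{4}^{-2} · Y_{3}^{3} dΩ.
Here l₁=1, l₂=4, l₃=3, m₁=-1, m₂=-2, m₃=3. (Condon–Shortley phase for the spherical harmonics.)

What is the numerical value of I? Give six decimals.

0.061558

Checks pass: Σm=0; 8 even; l₃=3∈[3,5].
(2·1+1)(2·4+1)(2·3+1) = 189
Δ: 2! 0! 6! / 9! → 1/252
sum: t=1:−1/36 = -1/36
3j²(1 4 3; 0 0 0) = Δ·Π!·Σ² = 4/63  (sign +1)
sum: t=2:+1/1440 = 1/1440
3j²(1 4 3; -1 -2 3) = Δ·Π!·Σ² = 1/252  (sign +1)
combine: 4πI² = 189·4/63·1/252 = 1/21
take √, sign +1: I = 0.06155813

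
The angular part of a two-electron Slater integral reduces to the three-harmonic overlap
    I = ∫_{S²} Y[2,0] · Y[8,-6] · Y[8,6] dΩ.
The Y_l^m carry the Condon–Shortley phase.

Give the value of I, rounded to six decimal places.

-0.079678

Checks pass: Σm=0; 18 even; l₃=8∈[6,10].
(2·2+1)(2·8+1)(2·8+1) = 1445
Δ: 2! 2! 14! / 19! → 1/348840
sum: t=0:+1/116121600 t=1:−1/25401600 t=2:+1/116121600 = -1/45158400
3j²(2 8 8; 0 0 0) = Δ·Π!·Σ² = 24/1615  (sign -1)
sum: t=0:+1/3832012800 t=1:−1/6227020800 t=2:+1/348713164800 = 1/9686476800
3j²(2 8 8; 0 -6 6) = Δ·Π!·Σ² = 6/1615  (sign +1)
combine: 4πI² = 1445·24/1615·6/1615 = 144/1805
take √, sign -1: I = -0.07967787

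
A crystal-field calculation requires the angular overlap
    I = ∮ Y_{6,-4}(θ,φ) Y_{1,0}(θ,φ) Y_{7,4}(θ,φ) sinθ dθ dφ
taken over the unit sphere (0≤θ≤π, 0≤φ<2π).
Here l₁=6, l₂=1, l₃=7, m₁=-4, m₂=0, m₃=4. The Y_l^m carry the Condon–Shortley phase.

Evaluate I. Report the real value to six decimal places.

0.201000

m-sum 0 ✓  L=14 even ✓  5≤7≤7 ✓
Π(2lᵢ+1) = 13×3×15 = 585
triangle coeff Δ(6,1,7) = 1/1365
Σ_t [0,0]: t=0:+1/518400 = 1/518400
(3j)²=7/195 [(6 1 7; 0 0 0)], sign=-1
Σ_t [0,0]: t=0:+1/7257600 = 1/7257600
(3j)²=11/455 [(6 1 7; -4 0 4)], sign=-1
⇒ 4πI² = 33/65
I = (+1)√(33/65/(4π)) = 0.20099968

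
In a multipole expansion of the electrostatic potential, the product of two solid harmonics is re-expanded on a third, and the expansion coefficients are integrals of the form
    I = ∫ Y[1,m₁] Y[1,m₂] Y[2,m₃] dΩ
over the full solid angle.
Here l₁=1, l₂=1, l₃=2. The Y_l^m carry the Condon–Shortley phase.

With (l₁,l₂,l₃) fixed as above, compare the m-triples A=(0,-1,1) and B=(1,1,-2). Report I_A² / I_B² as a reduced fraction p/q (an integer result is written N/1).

1/2

Same 1,1,2: normalisation and zero-m 3j drop out of the ratio.
A: Δ: 0! 2! 2! / 5! → 1/30; sum: t=0:+1/2 = 1/2; 3j²(1 1 2; 0 -1 1) = Δ·Π!·Σ² = 1/10  (sign -1)
B: Δ: 0! 2! 2! / 5! → 1/30; sum: t=0:+1/4 = 1/4; 3j²(1 1 2; 1 1 -2) = Δ·Π!·Σ² = 1/5  (sign +1)
I_A²/I_B² = (1/10)/(1/5) = 1/2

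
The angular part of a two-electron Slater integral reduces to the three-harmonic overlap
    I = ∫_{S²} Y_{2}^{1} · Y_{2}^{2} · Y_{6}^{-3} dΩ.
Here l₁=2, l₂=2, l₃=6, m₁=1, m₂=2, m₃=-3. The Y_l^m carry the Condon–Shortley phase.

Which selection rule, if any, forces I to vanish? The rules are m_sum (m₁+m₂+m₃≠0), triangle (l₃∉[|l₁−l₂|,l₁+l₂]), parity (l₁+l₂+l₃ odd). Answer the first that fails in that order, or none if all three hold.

Σmᵢ = 0  ✓
l₃∈[|l₁−l₂|,l₁+l₂]=[0,4], have l₃=6  ✗
Σlᵢ = 10 ⇒ even

triangle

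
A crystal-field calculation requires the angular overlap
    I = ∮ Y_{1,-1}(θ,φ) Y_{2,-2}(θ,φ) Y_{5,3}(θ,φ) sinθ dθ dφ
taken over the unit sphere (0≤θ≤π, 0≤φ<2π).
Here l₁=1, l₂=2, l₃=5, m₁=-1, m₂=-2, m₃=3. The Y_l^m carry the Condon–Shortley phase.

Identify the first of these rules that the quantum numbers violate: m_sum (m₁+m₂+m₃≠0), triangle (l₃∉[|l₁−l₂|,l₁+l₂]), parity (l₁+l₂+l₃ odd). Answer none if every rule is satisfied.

triangle

azimuthal sum: -1 − 2 + 3 = 0  ✓
1 ≤ 5 ≤ 3 (triangle on l)  ✗
L = 1 + 2 + 5 = 8 (even)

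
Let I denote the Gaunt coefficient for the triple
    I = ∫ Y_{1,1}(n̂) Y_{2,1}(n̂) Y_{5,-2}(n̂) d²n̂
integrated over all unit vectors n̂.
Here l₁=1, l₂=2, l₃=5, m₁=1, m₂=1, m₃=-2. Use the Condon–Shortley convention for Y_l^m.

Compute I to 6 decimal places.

0.000000

triangle: need 1≤l₃≤3, have 5; I=0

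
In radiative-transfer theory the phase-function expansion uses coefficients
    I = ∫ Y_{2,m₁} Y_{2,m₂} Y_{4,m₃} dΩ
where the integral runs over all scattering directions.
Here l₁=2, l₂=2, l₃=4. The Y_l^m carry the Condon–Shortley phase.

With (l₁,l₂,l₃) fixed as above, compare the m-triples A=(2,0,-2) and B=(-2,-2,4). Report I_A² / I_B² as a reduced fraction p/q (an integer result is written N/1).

Same 2,2,4: normalisation and zero-m 3j drop out of the ratio.
A: Δ: 0! 4! 4! / 9! → 1/630; sum: t=0:+1/96 = 1/96; 3j²(2 2 4; 2 0 -2) = Δ·Π!·Σ² = 1/42  (sign +1)
B: Δ: 0! 4! 4! / 9! → 1/630; sum: t=0:+1/576 = 1/576; 3j²(2 2 4; -2 -2 4) = Δ·Π!·Σ² = 1/9  (sign +1)
I_A²/I_B² = (1/42)/(1/9) = 3/14

3/14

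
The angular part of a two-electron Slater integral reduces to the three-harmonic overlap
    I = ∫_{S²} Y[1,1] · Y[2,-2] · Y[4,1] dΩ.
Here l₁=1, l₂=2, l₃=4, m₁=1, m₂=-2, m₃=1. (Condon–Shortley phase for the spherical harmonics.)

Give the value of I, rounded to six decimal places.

0.000000

triangle: need 1≤l₃≤3, have 4; I=0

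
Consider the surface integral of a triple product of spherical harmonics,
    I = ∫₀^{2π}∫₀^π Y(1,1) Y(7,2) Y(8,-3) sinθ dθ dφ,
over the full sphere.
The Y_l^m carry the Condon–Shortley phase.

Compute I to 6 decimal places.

-0.226917

m-sum 0 ✓  L=16 even ✓  6≤8≤8 ✓
Π(2lᵢ+1) = 3×15×17 = 765
triangle coeff Δ(1,7,8) = 1/2040
Σ_t [0,0]: t=0:+1/25401600 = 1/25401600
(3j)²=8/255 [(1 7 8; 0 0 0)], sign=+1
Σ_t [0,0]: t=0:+1/87091200 = 1/87091200
(3j)²=11/408 [(1 7 8; 1 2 -3)], sign=-1
⇒ 4πI² = 11/17
I = (-1)√(11/17/(4π)) = -0.22691696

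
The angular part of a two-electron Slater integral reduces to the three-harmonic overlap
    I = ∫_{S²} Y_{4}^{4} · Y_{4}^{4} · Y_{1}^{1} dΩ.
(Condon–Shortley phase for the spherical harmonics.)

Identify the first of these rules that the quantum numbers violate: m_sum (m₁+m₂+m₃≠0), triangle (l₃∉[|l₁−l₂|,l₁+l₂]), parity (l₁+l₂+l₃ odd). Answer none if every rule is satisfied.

azimuthal sum: 4 + 4 + 1 = 9  ✗
0 ≤ 1 ≤ 8 (triangle on l)
L = 4 + 4 + 1 = 9 (odd)

m_sum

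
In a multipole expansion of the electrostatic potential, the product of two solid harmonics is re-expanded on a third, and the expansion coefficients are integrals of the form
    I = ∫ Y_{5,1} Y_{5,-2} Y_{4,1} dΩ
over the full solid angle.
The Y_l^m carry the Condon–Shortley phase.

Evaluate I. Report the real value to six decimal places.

Checks pass: Σm=0; 14 even; l₃=4∈[0,10].
(2·5+1)(2·5+1)(2·4+1) = 1089
Δ: 6! 4! 4! / 15! → 1/3153150
sum: t=1:−1/69120 t=2:+1/1728 t=3:−1/576 t=4:+1/1728 t=5:−1/69120 = -7/11520
3j²(5 5 4; 0 0 0) = Δ·Π!·Σ² = 2/143  (sign -1)
sum: t=0:+1/103680 t=1:−1/2880 t=2:+1/1152 t=3:−1/5184 = 7/20736
3j²(5 5 4; 1 -2 1) = Δ·Π!·Σ² = 35/2574  (sign -1)
combine: 4πI² = 1089·2/143·35/2574 = 35/169
take √, sign +1: I = 0.12837656

0.128377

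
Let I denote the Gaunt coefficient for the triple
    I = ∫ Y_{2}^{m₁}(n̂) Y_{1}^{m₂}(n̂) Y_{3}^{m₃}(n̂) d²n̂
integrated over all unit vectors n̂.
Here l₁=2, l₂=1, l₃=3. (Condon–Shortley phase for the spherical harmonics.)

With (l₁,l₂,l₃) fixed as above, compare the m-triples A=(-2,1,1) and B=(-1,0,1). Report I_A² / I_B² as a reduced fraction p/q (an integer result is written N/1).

1/8

Shared (l₁,l₂,l₃)=(2,1,3): N and (l;000)² cancel in I_A²/I_B².
A: Δ = 0!·4!·2!/7! = 1/105; Racah Σ t=0..0: t=0:+1/48 = 1/48; ⇒ 3j(2 1 3; -2 1 1)² = 1/105, sgn +1
B: Δ = 0!·4!·2!/7! = 1/105; Racah Σ t=0..0: t=0:+1/6 = 1/6; ⇒ 3j(2 1 3; -1 0 1)² = 8/105, sgn +1
I_A²/I_B² = (1/105)/(8/105) = 1/8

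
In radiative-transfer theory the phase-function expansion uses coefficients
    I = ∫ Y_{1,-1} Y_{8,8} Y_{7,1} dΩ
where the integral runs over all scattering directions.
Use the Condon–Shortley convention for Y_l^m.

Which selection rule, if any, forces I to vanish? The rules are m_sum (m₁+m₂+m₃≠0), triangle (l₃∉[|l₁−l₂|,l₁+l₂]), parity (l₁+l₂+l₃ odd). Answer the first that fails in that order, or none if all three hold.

Σmᵢ = 8  ✗
l₃∈[|l₁−l₂|,l₁+l₂]=[7,9], have l₃=7
Σlᵢ = 16 ⇒ even

m_sum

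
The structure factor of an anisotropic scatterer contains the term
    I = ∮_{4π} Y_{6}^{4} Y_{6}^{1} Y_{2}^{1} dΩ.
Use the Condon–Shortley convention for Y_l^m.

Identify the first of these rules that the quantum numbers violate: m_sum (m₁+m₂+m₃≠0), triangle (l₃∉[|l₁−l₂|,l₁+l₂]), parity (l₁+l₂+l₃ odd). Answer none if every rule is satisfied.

Σmᵢ = 6  ✗
l₃∈[|l₁−l₂|,l₁+l₂]=[0,12], have l₃=2
Σlᵢ = 14 ⇒ even

m_sum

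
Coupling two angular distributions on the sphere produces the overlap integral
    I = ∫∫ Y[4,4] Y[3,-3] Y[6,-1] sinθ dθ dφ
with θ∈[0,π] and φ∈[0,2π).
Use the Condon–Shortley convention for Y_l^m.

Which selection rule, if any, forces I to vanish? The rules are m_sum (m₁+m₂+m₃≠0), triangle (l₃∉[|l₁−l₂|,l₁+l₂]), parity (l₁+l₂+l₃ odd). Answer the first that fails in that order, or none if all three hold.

parity

Σmᵢ = 0  ✓
l₃∈[|l₁−l₂|,l₁+l₂]=[1,7], have l₃=6  ✓
Σlᵢ = 13 ⇒ odd  ✗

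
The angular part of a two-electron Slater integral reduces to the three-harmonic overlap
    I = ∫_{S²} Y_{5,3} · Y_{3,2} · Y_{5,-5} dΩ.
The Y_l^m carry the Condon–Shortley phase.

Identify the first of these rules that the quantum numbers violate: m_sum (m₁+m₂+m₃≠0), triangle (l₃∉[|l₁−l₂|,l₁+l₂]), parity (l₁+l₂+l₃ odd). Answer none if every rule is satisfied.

parity

Σmᵢ = 0  ✓
l₃∈[|l₁−l₂|,l₁+l₂]=[2,8], have l₃=5  ✓
Σlᵢ = 13 ⇒ odd  ✗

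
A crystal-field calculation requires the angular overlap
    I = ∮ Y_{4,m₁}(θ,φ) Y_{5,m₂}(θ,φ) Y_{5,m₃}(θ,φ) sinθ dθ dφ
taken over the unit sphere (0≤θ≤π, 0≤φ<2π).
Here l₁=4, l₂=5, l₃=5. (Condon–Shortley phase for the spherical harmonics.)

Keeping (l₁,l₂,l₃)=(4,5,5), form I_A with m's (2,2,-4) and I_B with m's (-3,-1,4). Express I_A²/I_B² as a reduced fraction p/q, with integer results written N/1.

l's match ⇒ only the (l;m) 3-j factors differ between A and B.
A: triangle coeff Δ(4,5,5) = 1/3153150; Σ_t [1,2]: t=1:−1/25920 t=2:+1/11520 = 1/20736; (3j)²=5/429 [(4 5 5; 2 2 -4)], sign=-1
B: triangle coeff Δ(4,5,5) = 1/3153150; Σ_t [3,4]: t=3:−1/17280 t=4:+1/103680 = -1/20736; (3j)²=10/429 [(4 5 5; -3 -1 4)], sign=+1
I_A²/I_B² = (5/429)/(10/429) = 1/2

1/2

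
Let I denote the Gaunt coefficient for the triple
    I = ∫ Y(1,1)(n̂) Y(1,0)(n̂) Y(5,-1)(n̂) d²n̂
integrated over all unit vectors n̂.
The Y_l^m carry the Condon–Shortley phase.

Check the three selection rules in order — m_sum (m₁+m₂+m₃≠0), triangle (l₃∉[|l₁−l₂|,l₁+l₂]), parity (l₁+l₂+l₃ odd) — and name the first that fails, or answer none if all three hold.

Σmᵢ = 0  ✓
l₃∈[|l₁−l₂|,l₁+l₂]=[0,2], have l₃=5  ✗
Σlᵢ = 7 ⇒ odd

triangle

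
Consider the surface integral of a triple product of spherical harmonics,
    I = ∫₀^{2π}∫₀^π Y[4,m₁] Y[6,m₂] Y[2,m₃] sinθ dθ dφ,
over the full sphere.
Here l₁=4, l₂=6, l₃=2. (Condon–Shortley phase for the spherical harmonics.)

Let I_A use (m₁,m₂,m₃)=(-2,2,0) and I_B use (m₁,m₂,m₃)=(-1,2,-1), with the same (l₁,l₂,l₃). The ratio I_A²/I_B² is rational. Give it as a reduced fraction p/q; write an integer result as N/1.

3/4

Same 4,6,2: normalisation and zero-m 3j drop out of the ratio.
A: Δ: 8! 0! 4! / 13! → 1/6435; sum: t=6:+1/5760 = 1/5760; 3j²(4 6 2; -2 2 0) = Δ·Π!·Σ² = 56/2145  (sign +1)
B: Δ: 8! 0! 4! / 13! → 1/6435; sum: t=5:−1/4320 = -1/4320; 3j²(4 6 2; -1 2 -1) = Δ·Π!·Σ² = 224/6435  (sign +1)
I_A²/I_B² = (56/2145)/(224/6435) = 3/4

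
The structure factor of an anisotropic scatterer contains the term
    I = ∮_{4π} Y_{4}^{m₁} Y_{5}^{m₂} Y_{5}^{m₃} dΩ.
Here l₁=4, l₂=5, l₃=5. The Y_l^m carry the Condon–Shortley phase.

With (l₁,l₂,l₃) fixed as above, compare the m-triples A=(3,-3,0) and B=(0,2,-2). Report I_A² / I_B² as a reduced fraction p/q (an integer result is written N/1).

Shared (l₁,l₂,l₃)=(4,5,5): N and (l;000)² cancel in I_A²/I_B².
A: Δ = 4!·4!·6!/15! = 1/3153150; Racah Σ t=0..1: t=0:+1/6912 t=1:−1/17280 = 1/11520; ⇒ 3j(4 5 5; 3 -3 0)² = 2/143, sgn -1
B: Δ = 4!·4!·6!/15! = 1/3153150; Racah Σ t=1..4: t=1:−1/25920 t=2:+1/1920 t=3:−1/1728 t=4:+1/20736 = -1/20736; ⇒ 3j(4 5 5; 0 2 -2)² = 1/2574, sgn +1
I_A²/I_B² = (2/143)/(1/2574) = 36/1

36/1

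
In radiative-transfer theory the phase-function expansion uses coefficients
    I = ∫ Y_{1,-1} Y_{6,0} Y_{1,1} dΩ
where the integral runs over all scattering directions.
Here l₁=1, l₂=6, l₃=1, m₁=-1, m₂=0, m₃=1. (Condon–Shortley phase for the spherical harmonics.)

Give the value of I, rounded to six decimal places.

0.000000

|1−6|≤1≤1+6 violated ⇒ I = 0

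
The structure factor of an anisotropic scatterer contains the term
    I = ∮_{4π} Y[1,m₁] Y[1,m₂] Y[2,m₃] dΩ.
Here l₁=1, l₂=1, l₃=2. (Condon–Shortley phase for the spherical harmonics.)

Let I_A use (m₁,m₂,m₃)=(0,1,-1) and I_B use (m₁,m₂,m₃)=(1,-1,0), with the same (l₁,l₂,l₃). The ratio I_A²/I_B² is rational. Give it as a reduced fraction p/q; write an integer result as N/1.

3/1

Same 1,1,2: normalisation and zero-m 3j drop out of the ratio.
A: Δ: 0! 2! 2! / 5! → 1/30; sum: t=0:+1/2 = 1/2; 3j²(1 1 2; 0 1 -1) = Δ·Π!·Σ² = 1/10  (sign -1)
B: Δ: 0! 2! 2! / 5! → 1/30; sum: t=0:+1/4 = 1/4; 3j²(1 1 2; 1 -1 0) = Δ·Π!·Σ² = 1/30  (sign +1)
I_A²/I_B² = (1/10)/(1/30) = 3/1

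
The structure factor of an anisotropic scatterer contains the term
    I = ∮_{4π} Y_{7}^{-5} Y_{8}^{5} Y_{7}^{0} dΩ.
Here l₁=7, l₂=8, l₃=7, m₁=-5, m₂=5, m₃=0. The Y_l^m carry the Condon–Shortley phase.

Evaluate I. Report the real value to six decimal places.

Rules hold: Σm=0, L=22 even, 1≤7≤15.
N = 15·17·15 = 3825
Δ = 8!·6!·8!/23! = 1/22086194130
Racah Σ t=1..7: t=1:−1/18289152000 t=2:+1/248832000 t=3:−1/24883200 t=4:+1/11943936 t=5:−1/24883200 t=6:+1/248832000 t=7:−1/18289152000 = 11/975421440
⇒ 3j(7 8 7; 0 0 0)² = 1750/289731, sgn -1
Racah Σ t=6..8: t=6:+1/5225472000 t=7:−1/870912000 t=8:+1/1393459200 = -1/4180377600
⇒ 3j(7 8 7; -5 5 0)² = 35/14858, sgn +1
4πI² = N·(3j₀)²·(3jₘ)² = 2296875/42204149
I = -1·√(0.054423/4π) = -0.06580913

-0.065809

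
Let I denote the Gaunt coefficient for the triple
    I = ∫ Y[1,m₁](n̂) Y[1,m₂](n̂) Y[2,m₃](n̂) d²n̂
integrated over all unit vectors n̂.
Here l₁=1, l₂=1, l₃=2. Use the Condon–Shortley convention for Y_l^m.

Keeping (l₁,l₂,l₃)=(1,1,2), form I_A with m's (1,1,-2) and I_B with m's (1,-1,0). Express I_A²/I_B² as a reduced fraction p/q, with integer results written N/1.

6/1

Shared (l₁,l₂,l₃)=(1,1,2): N and (l;000)² cancel in I_A²/I_B².
A: Δ = 0!·2!·2!/5! = 1/30; Racah Σ t=0..0: t=0:+1/4 = 1/4; ⇒ 3j(1 1 2; 1 1 -2)² = 1/5, sgn +1
B: Δ = 0!·2!·2!/5! = 1/30; Racah Σ t=0..0: t=0:+1/4 = 1/4; ⇒ 3j(1 1 2; 1 -1 0)² = 1/30, sgn +1
I_A²/I_B² = (1/5)/(1/30) = 6/1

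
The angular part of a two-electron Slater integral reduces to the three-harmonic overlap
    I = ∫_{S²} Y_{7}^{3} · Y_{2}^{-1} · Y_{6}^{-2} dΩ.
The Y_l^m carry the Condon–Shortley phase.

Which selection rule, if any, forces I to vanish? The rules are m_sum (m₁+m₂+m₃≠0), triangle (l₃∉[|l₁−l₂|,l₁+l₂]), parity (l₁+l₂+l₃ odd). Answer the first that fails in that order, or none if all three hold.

azimuthal sum: 3 − 1 − 2 = 0  ✓
5 ≤ 6 ≤ 9 (triangle on l)  ✓
L = 7 + 2 + 6 = 15 (odd)  ✗

parity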